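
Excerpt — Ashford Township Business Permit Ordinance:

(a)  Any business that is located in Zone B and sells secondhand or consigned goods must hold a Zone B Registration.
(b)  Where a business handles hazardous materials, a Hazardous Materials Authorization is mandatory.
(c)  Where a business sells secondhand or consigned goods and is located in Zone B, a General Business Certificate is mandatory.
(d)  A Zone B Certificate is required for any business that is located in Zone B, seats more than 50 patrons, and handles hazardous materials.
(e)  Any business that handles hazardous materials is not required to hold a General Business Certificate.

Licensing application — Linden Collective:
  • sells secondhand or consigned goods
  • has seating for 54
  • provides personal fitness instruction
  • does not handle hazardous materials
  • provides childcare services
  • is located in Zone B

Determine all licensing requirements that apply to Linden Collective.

General Business Certificate, Zone B Registration

(a) is located in Zone B; sells secondhand or consigned goods → Zone B Registration required.
(b) does not handle hazardous materials → Hazardous Materials Authorization not required.
(c) sells secondhand or consigned goods; is located in Zone B → General Business Certificate required.
(d) is located in Zone B; seating 54 > 50; does not handle hazardous materials → Zone B Certificate not required.
(e) does not handle hazardous materials → General Business Certificate exemption does not apply.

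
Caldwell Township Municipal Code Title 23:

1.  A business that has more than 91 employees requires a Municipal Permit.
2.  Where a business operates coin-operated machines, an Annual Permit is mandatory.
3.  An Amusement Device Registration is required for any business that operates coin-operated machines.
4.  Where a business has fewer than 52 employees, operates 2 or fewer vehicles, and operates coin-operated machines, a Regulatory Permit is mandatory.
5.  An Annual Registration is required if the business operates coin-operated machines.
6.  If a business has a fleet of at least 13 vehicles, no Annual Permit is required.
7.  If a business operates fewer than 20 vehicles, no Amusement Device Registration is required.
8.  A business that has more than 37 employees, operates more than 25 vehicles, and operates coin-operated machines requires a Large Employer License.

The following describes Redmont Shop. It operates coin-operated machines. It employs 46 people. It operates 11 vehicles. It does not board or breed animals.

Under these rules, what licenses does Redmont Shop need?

1. employees 46 ≤ 91 → Municipal Permit not required.
2. operates coin-operated machines → Annual Permit required.
3. operates coin-operated machines → Amusement Device Registration required.
4. employees 46 < 52; vehicles 11 > 2; operates coin-operated machines → Regulatory Permit not required.
5. operates coin-operated machines → Annual Registration required.
6. vehicles 11 < 13 → Annual Permit exemption does not apply.
7. vehicles 11 < 20 → exempt from Amusement Device Registration.
8. employees 46 > 37; vehicles 11 ≤ 25; operates coin-operated machines → Large Employer License not required.

Annual Permit, Annual Registration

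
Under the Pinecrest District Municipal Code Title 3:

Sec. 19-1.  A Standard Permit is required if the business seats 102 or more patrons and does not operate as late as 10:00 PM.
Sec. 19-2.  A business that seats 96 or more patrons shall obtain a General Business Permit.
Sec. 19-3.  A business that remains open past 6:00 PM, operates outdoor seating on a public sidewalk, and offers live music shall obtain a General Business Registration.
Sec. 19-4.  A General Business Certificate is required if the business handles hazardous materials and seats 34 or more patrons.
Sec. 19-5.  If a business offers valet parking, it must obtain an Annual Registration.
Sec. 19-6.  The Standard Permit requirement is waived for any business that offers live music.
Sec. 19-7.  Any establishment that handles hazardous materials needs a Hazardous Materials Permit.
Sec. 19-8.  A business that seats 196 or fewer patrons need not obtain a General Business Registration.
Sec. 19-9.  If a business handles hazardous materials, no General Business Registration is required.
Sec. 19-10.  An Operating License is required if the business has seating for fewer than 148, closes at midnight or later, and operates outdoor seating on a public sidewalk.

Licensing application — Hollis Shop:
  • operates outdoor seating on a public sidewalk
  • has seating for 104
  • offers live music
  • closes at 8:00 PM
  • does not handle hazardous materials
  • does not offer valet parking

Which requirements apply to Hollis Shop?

Sec. 19-1. seating 104 ≥ 102; closes 8:00 PM, at/before 10:00 PM → Standard Permit required.
Sec. 19-2. seating 104 ≥ 96 → General Business Permit required.
Sec. 19-3. closes 8:00 PM, after 6:00 PM; operates outdoor seating on a public sidewalk; offers live music → General Business Registration required.
Sec. 19-4. does not handle hazardous materials; seating 104 ≥ 34 → General Business Certificate not required.
Sec. 19-5. does not offer valet parking → Annual Registration not required.
Sec. 19-6. offers live music → exempt from Standard Permit.
Sec. 19-7. does not handle hazardous materials → Hazardous Materials Permit not required.
Sec. 19-8. seating 104 ≤ 196 → exempt from General Business Registration.
Sec. 19-9. does not handle hazardous materials → General Business Registration exemption does not apply.
Sec. 19-10. seating 104 < 148; closes 8:00 PM, at/before midnight; operates outdoor seating on a public sidewalk → Operating License not required.

General Business Permit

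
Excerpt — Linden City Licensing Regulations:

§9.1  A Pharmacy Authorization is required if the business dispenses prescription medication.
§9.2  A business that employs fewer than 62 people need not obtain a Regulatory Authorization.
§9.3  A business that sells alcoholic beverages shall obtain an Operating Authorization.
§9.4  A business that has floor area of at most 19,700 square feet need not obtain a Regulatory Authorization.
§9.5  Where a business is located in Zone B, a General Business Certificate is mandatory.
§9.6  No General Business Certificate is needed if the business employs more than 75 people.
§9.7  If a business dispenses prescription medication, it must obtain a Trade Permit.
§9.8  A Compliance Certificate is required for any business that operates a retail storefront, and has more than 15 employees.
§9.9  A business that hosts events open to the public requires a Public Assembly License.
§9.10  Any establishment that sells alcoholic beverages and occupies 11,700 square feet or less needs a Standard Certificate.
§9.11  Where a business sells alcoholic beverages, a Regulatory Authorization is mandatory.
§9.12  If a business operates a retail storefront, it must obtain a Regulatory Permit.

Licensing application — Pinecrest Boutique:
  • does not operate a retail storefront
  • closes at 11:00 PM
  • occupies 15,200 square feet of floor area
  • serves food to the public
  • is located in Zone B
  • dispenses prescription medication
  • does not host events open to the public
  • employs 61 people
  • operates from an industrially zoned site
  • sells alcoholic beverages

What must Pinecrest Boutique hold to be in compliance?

§9.1 dispenses prescription medication → Pharmacy Authorization required.
§9.2 employees 61 < 62 → exempt from Regulatory Authorization.
§9.3 sells alcoholic beverages → Operating Authorization required.
§9.4 floor area 15,200 square feet ≤ 19,700 square feet → exempt from Regulatory Authorization.
§9.5 is located in Zone B → General Business Certificate required.
§9.6 employees 61 ≤ 75 → General Business Certificate exemption does not apply.
§9.7 dispenses prescription medication → Trade Permit required.
§9.8 does not operate a retail storefront; employees 61 > 15 → Compliance Certificate not required.
§9.9 does not host events open to the public → Public Assembly License not required.
§9.10 sells alcoholic beverages; floor area 15,200 square feet > 11,700 square feet → Standard Certificate not required.
§9.11 sells alcoholic beverages → Regulatory Authorization required.
§9.12 does not operate a retail storefront → Regulatory Permit not required.

General Business Certificate, Operating Authorization, Pharmacy Authorization, Trade Permit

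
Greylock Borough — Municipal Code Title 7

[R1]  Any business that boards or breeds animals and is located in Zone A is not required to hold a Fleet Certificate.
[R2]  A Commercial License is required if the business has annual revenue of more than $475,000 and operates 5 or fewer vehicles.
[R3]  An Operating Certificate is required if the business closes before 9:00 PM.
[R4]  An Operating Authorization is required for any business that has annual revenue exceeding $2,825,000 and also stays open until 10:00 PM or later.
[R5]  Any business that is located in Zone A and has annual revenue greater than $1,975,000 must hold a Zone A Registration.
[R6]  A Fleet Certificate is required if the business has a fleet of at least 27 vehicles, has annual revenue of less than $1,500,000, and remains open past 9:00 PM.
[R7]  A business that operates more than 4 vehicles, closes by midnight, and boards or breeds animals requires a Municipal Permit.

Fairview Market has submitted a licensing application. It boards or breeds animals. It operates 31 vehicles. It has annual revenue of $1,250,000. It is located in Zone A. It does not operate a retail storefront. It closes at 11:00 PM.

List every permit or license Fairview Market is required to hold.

[R1] boards or breeds animals; is located in Zone A → exempt from Fleet Certificate.
[R2] revenue $1,250,000 > $475,000; vehicles 31 > 5 → Commercial License not required.
[R3] closes 11:00 PM, after 9:00 PM → Operating Certificate not required.
[R4] revenue $1,250,000 ≤ $2,825,000; closes 11:00 PM, after 10:00 PM → Operating Authorization not required.
[R5] is located in Zone A; revenue $1,250,000 ≤ $1,975,000 → Zone A Registration not required.
[R6] vehicles 31 ≥ 27; revenue $1,250,000 < $1,500,000; closes 11:00 PM, after 9:00 PM → Fleet Certificate required.
[R7] vehicles 31 > 4; closes 11:00 PM, at/before midnight; boards or breeds animals → Municipal Permit required.

Municipal Permit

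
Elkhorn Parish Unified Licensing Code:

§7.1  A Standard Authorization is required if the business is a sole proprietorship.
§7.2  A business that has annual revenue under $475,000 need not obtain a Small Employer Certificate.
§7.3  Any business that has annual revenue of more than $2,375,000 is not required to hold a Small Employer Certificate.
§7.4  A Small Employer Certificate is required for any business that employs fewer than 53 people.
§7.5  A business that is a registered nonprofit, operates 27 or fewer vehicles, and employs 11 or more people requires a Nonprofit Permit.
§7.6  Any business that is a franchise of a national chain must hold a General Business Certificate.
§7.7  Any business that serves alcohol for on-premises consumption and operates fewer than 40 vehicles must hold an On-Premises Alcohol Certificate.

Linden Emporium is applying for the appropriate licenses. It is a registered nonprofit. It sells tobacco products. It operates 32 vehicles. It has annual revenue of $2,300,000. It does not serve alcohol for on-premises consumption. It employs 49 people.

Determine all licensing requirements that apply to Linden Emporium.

Small Employer Certificate

§7.1 is a registered nonprofit (not: is a sole proprietorship) → Standard Authorization not required.
§7.2 revenue $2,300,000 ≥ $475,000 → Small Employer Certificate exemption does not apply.
§7.3 revenue $2,300,000 ≤ $2,375,000 → Small Employer Certificate exemption does not apply.
§7.4 employees 49 < 53 → Small Employer Certificate required.
§7.5 is a registered nonprofit; vehicles 32 > 27; employees 49 ≥ 11 → Nonprofit Permit not required.
§7.6 is a registered nonprofit (not: is a franchise of a national chain) → General Business Certificate not required.
§7.7 does not serve alcohol for on-premises consumption; vehicles 32 < 40 → On-Premises Alcohol Certificate not required.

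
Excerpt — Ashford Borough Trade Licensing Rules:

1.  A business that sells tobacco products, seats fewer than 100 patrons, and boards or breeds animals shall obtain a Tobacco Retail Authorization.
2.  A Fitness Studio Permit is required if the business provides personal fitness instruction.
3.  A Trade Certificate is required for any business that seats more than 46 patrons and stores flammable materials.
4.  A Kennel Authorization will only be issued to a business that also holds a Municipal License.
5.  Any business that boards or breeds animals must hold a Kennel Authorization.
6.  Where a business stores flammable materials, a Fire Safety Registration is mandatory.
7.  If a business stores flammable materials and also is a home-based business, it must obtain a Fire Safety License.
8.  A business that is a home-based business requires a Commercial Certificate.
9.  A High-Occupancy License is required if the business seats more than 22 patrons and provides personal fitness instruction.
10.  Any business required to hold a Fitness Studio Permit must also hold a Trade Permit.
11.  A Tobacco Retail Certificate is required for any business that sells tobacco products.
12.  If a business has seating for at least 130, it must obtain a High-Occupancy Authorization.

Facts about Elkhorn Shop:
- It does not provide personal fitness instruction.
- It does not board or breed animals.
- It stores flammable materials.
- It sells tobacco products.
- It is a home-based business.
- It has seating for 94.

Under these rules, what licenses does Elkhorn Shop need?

Commercial Certificate, Fire Safety License, Fire Safety Registration, Tobacco Retail Certificate, Trade Certificate

1. sells tobacco products; seating 94 < 100; does not board or breed animals → Tobacco Retail Authorization not required.
2. does not provide personal fitness instruction → Fitness Studio Permit not required.
3. seating 94 > 46; stores flammable materials → Trade Certificate required.
4. Kennel Authorization is not required → no effect.
5. does not board or breed animals → Kennel Authorization not required.
6. stores flammable materials → Fire Safety Registration required.
7. stores flammable materials; is a home-based business → Fire Safety License required.
8. is a home-based business → Commercial Certificate required.
9. seating 94 > 22; does not provide personal fitness instruction → High-Occupancy License not required.
10. Fitness Studio Permit is not required → no effect.
11. sells tobacco products → Tobacco Retail Certificate required.
12. seating 94 < 130 → High-Occupancy Authorization not required.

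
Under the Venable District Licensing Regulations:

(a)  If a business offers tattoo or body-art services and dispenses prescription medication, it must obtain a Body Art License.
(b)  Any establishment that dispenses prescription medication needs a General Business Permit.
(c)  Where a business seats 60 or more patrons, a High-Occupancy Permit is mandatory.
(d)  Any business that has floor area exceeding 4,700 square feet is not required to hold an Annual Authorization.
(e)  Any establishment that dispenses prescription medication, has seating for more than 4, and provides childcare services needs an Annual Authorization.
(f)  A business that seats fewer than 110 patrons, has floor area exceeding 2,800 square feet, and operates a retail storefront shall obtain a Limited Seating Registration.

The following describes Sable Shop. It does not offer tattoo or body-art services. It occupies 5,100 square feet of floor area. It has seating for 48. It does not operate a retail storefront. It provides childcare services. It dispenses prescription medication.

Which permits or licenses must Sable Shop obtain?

General Business Permit

(a) does not offer tattoo or body-art services; dispenses prescription medication → Body Art License not required.
(b) dispenses prescription medication → General Business Permit required.
(c) seating 48 < 60 → High-Occupancy Permit not required.
(d) floor area 5,100 square feet > 4,700 square feet → exempt from Annual Authorization.
(e) dispenses prescription medication; seating 48 > 4; provides childcare services → Annual Authorization required.
(f) seating 48 < 110; floor area 5,100 square feet > 2,800 square feet; does not operate a retail storefront → Limited Seating Registration not required.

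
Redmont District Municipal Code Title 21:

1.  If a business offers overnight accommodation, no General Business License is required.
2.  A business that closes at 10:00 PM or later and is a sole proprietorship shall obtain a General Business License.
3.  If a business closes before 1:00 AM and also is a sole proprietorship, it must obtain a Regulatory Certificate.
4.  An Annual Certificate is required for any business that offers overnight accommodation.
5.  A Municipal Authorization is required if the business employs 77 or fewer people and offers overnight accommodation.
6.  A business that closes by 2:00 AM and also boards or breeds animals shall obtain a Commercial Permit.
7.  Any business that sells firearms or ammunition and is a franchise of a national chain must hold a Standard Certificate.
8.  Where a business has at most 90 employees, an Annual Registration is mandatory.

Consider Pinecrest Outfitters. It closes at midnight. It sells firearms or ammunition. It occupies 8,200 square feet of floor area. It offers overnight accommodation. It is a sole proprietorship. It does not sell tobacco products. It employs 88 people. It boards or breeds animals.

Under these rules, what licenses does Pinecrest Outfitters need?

Annual Certificate, Annual Registration, Commercial Permit, Regulatory Certificate

1. offers overnight accommodation → exempt from General Business License.
2. closes midnight, after 10:00 PM; is a sole proprietorship → General Business License required.
3. closes midnight, at/before 1:00 AM; is a sole proprietorship → Regulatory Certificate required.
4. offers overnight accommodation → Annual Certificate required.
5. employees 88 > 77; offers overnight accommodation → Municipal Authorization not required.
6. closes midnight, at/before 2:00 AM; boards or breeds animals → Commercial Permit required.
7. sells firearms or ammunition; is a sole proprietorship (not: is a franchise of a national chain) → Standard Certificate not required.
8. employees 88 ≤ 90 → Annual Registration required.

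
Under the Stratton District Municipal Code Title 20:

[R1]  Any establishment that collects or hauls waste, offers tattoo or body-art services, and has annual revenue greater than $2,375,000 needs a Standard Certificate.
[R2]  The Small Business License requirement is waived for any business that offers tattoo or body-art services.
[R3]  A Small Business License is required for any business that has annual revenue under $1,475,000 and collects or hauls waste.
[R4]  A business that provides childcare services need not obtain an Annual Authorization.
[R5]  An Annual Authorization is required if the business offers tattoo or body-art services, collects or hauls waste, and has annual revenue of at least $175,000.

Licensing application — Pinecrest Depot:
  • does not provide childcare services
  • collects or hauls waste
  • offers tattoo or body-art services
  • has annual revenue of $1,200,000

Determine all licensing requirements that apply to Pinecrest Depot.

Annual Authorization

[R1] collects or hauls waste; offers tattoo or body-art services; revenue $1,200,000 ≤ $2,375,000 → Standard Certificate not required.
[R2] offers tattoo or body-art services → exempt from Small Business License.
[R3] revenue $1,200,000 < $1,475,000; collects or hauls waste → Small Business License required.
[R4] does not provide childcare services → Annual Authorization exemption does not apply.
[R5] offers tattoo or body-art services; collects or hauls waste; revenue $1,200,000 ≥ $175,000 → Annual Authorization required.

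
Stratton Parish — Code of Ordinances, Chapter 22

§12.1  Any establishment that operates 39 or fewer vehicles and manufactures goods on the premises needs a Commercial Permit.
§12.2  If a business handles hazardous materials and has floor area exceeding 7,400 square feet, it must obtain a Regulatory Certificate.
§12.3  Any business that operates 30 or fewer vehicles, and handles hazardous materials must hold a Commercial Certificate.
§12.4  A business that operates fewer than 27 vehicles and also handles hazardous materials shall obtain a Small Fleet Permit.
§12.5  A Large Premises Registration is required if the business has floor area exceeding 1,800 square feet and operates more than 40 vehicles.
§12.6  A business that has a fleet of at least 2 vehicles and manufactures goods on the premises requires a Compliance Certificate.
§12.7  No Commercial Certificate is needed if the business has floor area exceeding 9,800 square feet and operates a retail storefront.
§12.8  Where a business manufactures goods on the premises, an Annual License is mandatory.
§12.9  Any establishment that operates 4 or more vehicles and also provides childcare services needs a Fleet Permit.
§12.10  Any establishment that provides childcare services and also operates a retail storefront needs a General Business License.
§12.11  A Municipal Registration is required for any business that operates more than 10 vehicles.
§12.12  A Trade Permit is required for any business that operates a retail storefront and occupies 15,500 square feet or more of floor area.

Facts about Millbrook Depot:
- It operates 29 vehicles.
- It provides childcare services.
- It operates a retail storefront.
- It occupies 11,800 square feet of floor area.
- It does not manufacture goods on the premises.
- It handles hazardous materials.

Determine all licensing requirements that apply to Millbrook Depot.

§12.1 vehicles 29 ≤ 39; does not manufacture goods on the premises → Commercial Permit not required.
§12.2 handles hazardous materials; floor area 11,800 square feet > 7,400 square feet → Regulatory Certificate required.
§12.3 vehicles 29 ≤ 30; handles hazardous materials → Commercial Certificate required.
§12.4 vehicles 29 ≥ 27; handles hazardous materials → Small Fleet Permit not required.
§12.5 floor area 11,800 square feet > 1,800 square feet; vehicles 29 ≤ 40 → Large Premises Registration not required.
§12.6 vehicles 29 ≥ 2; does not manufacture goods on the premises → Compliance Certificate not required.
§12.7 floor area 11,800 square feet > 9,800 square feet; operates a retail storefront → exempt from Commercial Certificate.
§12.8 does not manufacture goods on the premises → Annual License not required.
§12.9 vehicles 29 ≥ 4; provides childcare services → Fleet Permit required.
§12.10 provides childcare services; operates a retail storefront → General Business License required.
§12.11 vehicles 29 > 10 → Municipal Registration required.
§12.12 operates a retail storefront; floor area 11,800 square feet < 15,500 square feet → Trade Permit not required.

Fleet Permit, General Business License, Municipal Registration, Regulatory Certificate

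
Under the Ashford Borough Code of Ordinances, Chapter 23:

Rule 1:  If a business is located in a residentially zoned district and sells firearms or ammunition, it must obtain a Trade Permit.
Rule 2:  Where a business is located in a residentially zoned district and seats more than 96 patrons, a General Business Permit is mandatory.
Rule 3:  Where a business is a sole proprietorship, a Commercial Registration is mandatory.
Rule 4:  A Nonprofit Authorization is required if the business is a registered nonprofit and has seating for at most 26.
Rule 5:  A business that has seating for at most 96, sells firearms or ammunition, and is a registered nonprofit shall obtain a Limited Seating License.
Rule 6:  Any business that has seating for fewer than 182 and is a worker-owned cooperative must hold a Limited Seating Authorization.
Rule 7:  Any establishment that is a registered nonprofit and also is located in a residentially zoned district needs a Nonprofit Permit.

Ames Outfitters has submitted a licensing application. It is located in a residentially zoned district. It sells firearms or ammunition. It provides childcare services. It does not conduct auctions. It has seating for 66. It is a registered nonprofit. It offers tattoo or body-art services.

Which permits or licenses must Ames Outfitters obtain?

Rule 1: is located in a residentially zoned district; sells firearms or ammunition → Trade Permit required.
Rule 2: is located in a residentially zoned district; seating 66 ≤ 96 → General Business Permit not required.
Rule 3: is a registered nonprofit (not: is a sole proprietorship) → Commercial Registration not required.
Rule 4: is a registered nonprofit; seating 66 > 26 → Nonprofit Authorization not required.
Rule 5: seating 66 ≤ 96; sells firearms or ammunition; is a registered nonprofit → Limited Seating License required.
Rule 6: seating 66 < 182; is a registered nonprofit (not: is a worker-owned cooperative) → Limited Seating Authorization not required.
Rule 7: is a registered nonprofit; is located in a residentially zoned district → Nonprofit Permit required.

Limited Seating License, Nonprofit Permit, Trade Permit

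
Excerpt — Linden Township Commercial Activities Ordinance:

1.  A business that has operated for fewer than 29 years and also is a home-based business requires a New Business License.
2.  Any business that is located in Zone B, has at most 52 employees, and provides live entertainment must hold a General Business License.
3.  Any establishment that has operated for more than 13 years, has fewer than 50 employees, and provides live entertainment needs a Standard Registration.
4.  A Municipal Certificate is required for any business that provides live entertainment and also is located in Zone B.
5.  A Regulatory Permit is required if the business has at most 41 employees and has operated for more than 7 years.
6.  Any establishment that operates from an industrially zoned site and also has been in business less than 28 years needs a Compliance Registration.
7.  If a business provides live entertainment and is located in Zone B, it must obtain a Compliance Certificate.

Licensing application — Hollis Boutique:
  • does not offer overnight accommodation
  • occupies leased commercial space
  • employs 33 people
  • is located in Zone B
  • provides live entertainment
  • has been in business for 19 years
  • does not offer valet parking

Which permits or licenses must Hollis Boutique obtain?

Compliance Certificate, General Business License, Municipal Certificate, Regulatory Permit, Standard Registration

1. years in business 19 < 29; occupies leased commercial space (not: is a home-based business) → New Business License not required.
2. is located in Zone B; employees 33 ≤ 52; provides live entertainment → General Business License required.
3. years in business 19 > 13; employees 33 < 50; provides live entertainment → Standard Registration required.
4. provides live entertainment; is located in Zone B → Municipal Certificate required.
5. employees 33 ≤ 41; years in business 19 > 7 → Regulatory Permit required.
6. occupies leased commercial space (not: operates from an industrially zoned site); years in business 19 < 28 → Compliance Registration not required.
7. provides live entertainment; is located in Zone B → Compliance Certificate required.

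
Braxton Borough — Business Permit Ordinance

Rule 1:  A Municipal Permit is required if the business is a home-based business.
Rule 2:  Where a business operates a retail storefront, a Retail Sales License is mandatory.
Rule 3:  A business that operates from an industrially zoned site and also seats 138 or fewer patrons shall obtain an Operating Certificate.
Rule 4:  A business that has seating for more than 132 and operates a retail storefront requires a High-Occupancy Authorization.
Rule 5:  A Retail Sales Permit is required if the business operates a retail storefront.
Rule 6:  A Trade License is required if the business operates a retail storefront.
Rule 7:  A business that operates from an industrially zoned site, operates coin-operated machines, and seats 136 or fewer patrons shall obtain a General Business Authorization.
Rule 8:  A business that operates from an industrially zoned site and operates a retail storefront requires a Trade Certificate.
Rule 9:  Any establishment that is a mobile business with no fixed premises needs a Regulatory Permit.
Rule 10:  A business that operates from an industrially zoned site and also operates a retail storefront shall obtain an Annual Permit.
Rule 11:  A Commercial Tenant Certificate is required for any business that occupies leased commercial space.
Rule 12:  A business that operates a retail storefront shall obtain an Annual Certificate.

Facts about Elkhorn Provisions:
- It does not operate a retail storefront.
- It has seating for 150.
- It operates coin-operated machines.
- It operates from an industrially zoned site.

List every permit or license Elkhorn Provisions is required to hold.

Rule 1: operates from an industrially zoned site (not: is a home-based business) → Municipal Permit not required.
Rule 2: does not operate a retail storefront → Retail Sales License not required.
Rule 3: operates from an industrially zoned site; seating 150 > 138 → Operating Certificate not required.
Rule 4: seating 150 > 132; does not operate a retail storefront → High-Occupancy Authorization not required.
Rule 5: does not operate a retail storefront → Retail Sales Permit not required.
Rule 6: does not operate a retail storefront → Trade License not required.
Rule 7: operates from an industrially zoned site; operates coin-operated machines; seating 150 > 136 → General Business Authorization not required.
Rule 8: operates from an industrially zoned site; does not operate a retail storefront → Trade Certificate not required.
Rule 9: operates from an industrially zoned site (not: is a mobile business with no fixed premises) → Regulatory Permit not required.
Rule 10: operates from an industrially zoned site; does not operate a retail storefront → Annual Permit not required.
Rule 11: operates from an industrially zoned site (not: occupies leased commercial space) → Commercial Tenant Certificate not required.
Rule 12: does not operate a retail storefront → Annual Certificate not required.

None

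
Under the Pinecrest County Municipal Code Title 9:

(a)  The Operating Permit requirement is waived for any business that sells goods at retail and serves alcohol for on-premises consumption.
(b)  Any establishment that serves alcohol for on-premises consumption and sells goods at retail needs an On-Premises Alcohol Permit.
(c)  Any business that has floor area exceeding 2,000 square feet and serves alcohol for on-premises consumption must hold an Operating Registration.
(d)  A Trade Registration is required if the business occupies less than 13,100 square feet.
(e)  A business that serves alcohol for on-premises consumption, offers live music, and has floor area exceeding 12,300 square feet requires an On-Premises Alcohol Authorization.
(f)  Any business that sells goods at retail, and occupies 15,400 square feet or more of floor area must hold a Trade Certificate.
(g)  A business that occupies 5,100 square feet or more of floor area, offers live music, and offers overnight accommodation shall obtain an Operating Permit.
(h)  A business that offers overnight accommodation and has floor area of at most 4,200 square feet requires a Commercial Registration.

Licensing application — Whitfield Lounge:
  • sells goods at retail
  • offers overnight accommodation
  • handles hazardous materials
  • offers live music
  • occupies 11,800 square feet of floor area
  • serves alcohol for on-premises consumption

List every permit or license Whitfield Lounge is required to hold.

(a) sells goods at retail; serves alcohol for on-premises consumption → exempt from Operating Permit.
(b) serves alcohol for on-premises consumption; sells goods at retail → On-Premises Alcohol Permit required.
(c) floor area 11,800 square feet > 2,000 square feet; serves alcohol for on-premises consumption → Operating Registration required.
(d) floor area 11,800 square feet < 13,100 square feet → Trade Registration required.
(e) serves alcohol for on-premises consumption; offers live music; floor area 11,800 square feet ≤ 12,300 square feet → On-Premises Alcohol Authorization not required.
(f) sells goods at retail; floor area 11,800 square feet < 15,400 square feet → Trade Certificate not required.
(g) floor area 11,800 square feet ≥ 5,100 square feet; offers live music; offers overnight accommodation → Operating Permit required.
(h) offers overnight accommodation; floor area 11,800 square feet > 4,200 square feet → Commercial Registration not required.

On-Premises Alcohol Permit, Operating Registration, Trade Registration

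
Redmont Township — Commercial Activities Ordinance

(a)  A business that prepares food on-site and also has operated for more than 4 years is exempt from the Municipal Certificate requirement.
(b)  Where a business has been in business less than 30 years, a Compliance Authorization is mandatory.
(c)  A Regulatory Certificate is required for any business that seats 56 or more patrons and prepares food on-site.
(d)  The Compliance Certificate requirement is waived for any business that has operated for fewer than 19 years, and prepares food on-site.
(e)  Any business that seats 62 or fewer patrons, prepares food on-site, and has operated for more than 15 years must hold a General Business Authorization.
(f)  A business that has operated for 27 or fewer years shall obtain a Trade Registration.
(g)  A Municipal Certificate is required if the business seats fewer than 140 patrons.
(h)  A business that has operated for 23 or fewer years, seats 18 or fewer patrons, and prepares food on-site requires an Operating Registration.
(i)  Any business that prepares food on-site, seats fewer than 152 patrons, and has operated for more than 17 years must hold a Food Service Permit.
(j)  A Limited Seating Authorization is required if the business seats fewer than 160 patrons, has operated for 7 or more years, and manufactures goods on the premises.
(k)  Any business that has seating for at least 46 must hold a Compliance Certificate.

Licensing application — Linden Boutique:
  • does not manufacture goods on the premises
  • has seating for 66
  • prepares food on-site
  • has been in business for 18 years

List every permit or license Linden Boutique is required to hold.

(a) prepares food on-site; years in business 18 > 4 → exempt from Municipal Certificate.
(b) years in business 18 < 30 → Compliance Authorization required.
(c) seating 66 ≥ 56; prepares food on-site → Regulatory Certificate required.
(d) years in business 18 < 19; prepares food on-site → exempt from Compliance Certificate.
(e) seating 66 > 62; prepares food on-site; years in business 18 > 15 → General Business Authorization not required.
(f) years in business 18 ≤ 27 → Trade Registration required.
(g) seating 66 < 140 → Municipal Certificate required.
(h) years in business 18 ≤ 23; seating 66 > 18; prepares food on-site → Operating Registration not required.
(i) prepares food on-site; seating 66 < 152; years in business 18 > 17 → Food Service Permit required.
(j) seating 66 < 160; years in business 18 ≥ 7; does not manufacture goods on the premises → Limited Seating Authorization not required.
(k) seating 66 ≥ 46 → Compliance Certificate required.

Compliance Authorization, Food Service Permit, Regulatory Certificate, Trade Registration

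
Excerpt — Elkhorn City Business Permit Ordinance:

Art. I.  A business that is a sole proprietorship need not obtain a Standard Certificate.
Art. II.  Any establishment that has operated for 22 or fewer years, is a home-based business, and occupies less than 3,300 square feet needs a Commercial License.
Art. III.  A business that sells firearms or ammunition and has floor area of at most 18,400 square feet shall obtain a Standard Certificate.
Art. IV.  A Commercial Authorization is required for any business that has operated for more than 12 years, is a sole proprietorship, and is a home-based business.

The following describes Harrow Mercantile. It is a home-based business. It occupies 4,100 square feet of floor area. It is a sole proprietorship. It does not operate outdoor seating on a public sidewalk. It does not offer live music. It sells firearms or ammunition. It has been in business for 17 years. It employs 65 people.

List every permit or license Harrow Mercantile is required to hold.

Commercial Authorization

Art. I. is a sole proprietorship → exempt from Standard Certificate.
Art. II. years in business 17 ≤ 22; is a home-based business; floor area 4,100 square feet ≥ 3,300 square feet → Commercial License not required.
Art. III. sells firearms or ammunition; floor area 4,100 square feet ≤ 18,400 square feet → Standard Certificate required.
Art. IV. years in business 17 > 12; is a sole proprietorship; is a home-based business → Commercial Authorization required.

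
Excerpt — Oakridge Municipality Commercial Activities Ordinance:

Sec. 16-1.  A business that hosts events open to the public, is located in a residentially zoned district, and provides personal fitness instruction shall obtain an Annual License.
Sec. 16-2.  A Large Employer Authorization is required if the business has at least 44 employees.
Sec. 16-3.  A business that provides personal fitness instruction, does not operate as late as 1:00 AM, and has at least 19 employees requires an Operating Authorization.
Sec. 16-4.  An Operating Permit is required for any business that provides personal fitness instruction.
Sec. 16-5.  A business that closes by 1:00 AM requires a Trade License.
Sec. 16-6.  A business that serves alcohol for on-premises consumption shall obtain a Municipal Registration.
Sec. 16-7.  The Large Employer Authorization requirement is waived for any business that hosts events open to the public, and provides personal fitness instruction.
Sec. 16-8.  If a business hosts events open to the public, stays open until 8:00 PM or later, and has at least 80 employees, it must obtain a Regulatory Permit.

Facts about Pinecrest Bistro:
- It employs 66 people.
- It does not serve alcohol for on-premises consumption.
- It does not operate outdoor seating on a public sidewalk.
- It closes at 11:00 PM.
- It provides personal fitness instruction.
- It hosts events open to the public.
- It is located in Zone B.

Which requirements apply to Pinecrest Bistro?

Sec. 16-1. hosts events open to the public; is located in Zone B (not: is located in a residentially zoned district); provides personal fitness instruction → Annual License not required.
Sec. 16-2. employees 66 ≥ 44 → Large Employer Authorization required.
Sec. 16-3. provides personal fitness instruction; closes 11:00 PM, at/before 1:00 AM; employees 66 ≥ 19 → Operating Authorization required.
Sec. 16-4. provides personal fitness instruction → Operating Permit required.
Sec. 16-5. closes 11:00 PM, at/before 1:00 AM → Trade License required.
Sec. 16-6. does not serve alcohol for on-premises consumption → Municipal Registration not required.
Sec. 16-7. hosts events open to the public; provides personal fitness instruction → exempt from Large Employer Authorization.
Sec. 16-8. hosts events open to the public; closes 11:00 PM, after 8:00 PM; employees 66 < 80 → Regulatory Permit not required.

Operating Authorization, Operating Permit, Trade License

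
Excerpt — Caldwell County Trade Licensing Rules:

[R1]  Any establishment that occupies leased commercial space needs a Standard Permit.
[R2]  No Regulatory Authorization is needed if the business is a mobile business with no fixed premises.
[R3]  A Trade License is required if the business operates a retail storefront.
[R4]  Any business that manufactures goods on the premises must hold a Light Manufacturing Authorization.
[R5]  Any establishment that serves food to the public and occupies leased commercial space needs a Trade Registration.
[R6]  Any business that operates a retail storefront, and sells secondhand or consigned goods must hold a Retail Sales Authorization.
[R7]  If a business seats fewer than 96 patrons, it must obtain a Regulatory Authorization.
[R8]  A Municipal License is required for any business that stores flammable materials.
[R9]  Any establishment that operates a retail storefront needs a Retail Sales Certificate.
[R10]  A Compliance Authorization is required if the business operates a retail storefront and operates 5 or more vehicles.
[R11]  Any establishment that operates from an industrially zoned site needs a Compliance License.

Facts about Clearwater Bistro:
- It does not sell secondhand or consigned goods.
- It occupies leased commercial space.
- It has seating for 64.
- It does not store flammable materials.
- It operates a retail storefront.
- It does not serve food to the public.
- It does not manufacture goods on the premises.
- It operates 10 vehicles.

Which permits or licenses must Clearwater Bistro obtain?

[R1] occupies leased commercial space → Standard Permit required.
[R2] occupies leased commercial space (not: is a mobile business with no fixed premises) → Regulatory Authorization exemption does not apply.
[R3] operates a retail storefront → Trade License required.
[R4] does not manufacture goods on the premises → Light Manufacturing Authorization not required.
[R5] does not serve food to the public; occupies leased commercial space → Trade Registration not required.
[R6] operates a retail storefront; does not sell secondhand or consigned goods → Retail Sales Authorization not required.
[R7] seating 64 < 96 → Regulatory Authorization required.
[R8] does not store flammable materials → Municipal License not required.
[R9] operates a retail storefront → Retail Sales Certificate required.
[R10] operates a retail storefront; vehicles 10 ≥ 5 → Compliance Authorization required.
[R11] occupies leased commercial space (not: operates from an industrially zoned site) → Compliance License not required.

Compliance Authorization, Regulatory Authorization, Retail Sales Certificate, Standard Permit, Trade License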